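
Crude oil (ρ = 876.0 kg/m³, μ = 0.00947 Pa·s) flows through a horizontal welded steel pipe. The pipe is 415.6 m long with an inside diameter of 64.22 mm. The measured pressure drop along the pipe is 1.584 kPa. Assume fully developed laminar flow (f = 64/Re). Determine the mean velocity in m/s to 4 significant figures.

For laminar flow, f = 64/Re with Re = ρVD/μ, so Darcy-Weisbach reduces to ΔP = 32μLV/D². Solving for V: V = ΔP·D²/(32μL) = 1584·(0.06422)²/(32·0.00947·415.6) = 0.05187 m/s.
Check: Re = ρVD/μ = 876·0.05187·0.06422/0.00947 = 308.1 < 2300, so the laminar assumption holds.

V ≈ 0.05187 m/s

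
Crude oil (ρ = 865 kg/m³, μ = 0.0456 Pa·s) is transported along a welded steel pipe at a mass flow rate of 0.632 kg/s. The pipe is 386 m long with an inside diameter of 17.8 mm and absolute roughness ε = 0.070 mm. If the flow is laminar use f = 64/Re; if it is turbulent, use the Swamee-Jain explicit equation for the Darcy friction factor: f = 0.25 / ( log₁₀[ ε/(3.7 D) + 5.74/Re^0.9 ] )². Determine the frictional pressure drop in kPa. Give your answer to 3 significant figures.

A = πD²/4 = π(0.0178)²/4 = 0.0002488 m²; mean velocity V = ṁ/(ρA) = 0.632/(865 · 0.0002488) = 2.936 m/s.
Reynolds number Re = ρVD/μ = 865 · 2.936 · 0.0178 / 0.0456 = 991.4.
Re < 2300 → laminar flow, so f = 64/Re = 64/991.4 = 0.06456 (the turbulent correlation is not needed).
Darcy-Weisbach: ΔP = f(L/D)(ρV²/2) = 0.06456·(386/0.0178)·(865·2.936²/2) = 0.06456·2.169e+04·3728 = 5.22e+06 Pa.
ΔP = 5.22e+06 Pa = 5220 kPa.

ΔP ≈ 5220 kPa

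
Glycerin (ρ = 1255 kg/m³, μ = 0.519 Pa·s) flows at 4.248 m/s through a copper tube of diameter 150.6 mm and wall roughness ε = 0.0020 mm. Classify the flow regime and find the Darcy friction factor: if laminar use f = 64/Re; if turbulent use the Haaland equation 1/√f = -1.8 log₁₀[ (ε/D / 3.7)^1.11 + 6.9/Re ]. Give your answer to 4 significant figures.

f ≈ 0.04137

Re = ρVD/μ = 1255·4.248·0.1506/0.519 = 1547.
Re < 2300 → laminar, so f = 64/Re = 0.04137 (roughness is irrelevant in laminar flow).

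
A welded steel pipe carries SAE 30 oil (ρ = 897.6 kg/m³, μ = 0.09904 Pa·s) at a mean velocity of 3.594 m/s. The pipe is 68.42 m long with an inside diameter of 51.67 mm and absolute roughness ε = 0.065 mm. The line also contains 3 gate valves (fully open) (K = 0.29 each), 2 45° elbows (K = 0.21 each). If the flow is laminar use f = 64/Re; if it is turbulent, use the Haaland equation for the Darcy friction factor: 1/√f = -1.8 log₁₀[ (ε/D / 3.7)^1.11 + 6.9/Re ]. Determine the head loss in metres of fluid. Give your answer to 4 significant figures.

Reynolds number Re = ρVD/μ = 897.6 · 3.594 · 0.05167 / 0.099 = 1683.
Re < 2300 → laminar flow, so f = 64/Re = 64/1683 = 0.03803 (the turbulent correlation is not needed).
Total minor-loss coefficient ΣK = 3·0.29 + 2·0.21 = 1.29.
ΔP = [f·L/D + ΣK]·(ρV²/2) = [0.03803·68.42/0.05167 + 1.29]·(897.6·3.594²/2) = [50.35 + 1.29]·5797 = 2.994e+05 Pa.
Head loss h_f = ΔP/(ρg) = 2.994e+05/(897.6·9.81) = 34.00 m.

h_f ≈ 34.00 m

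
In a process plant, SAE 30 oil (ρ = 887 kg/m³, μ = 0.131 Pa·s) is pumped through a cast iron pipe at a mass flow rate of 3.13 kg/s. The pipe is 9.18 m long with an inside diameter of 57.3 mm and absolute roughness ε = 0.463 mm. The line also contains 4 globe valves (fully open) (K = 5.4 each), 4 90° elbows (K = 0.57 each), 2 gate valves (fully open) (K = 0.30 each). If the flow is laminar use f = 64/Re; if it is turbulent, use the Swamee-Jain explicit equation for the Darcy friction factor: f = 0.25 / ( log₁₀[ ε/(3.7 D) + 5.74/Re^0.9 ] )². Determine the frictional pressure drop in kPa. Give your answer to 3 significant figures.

A = πD²/4 = π(0.0573)²/4 = 0.002579 m²; mean velocity V = ṁ/(ρA) = 3.13/(887 · 0.002579) = 1.368 m/s.
Reynolds number Re = ρVD/μ = 887 · 1.368 · 0.0573 / 0.131 = 530.9.
Re < 2300 → laminar flow, so f = 64/Re = 64/530.9 = 0.1205 (the turbulent correlation is not needed).
Total minor-loss coefficient ΣK = 4·5.4 + 4·0.57 + 2·0.3 = 24.5.
ΔP = [f·L/D + ΣK]·(ρV²/2) = [0.1205·9.18/0.0573 + 24.5]·(887·1.368²/2) = [19.31 + 24.5]·830.5 = 3.637e+04 Pa.
ΔP = 3.637e+04 Pa = 36.4 kPa.

ΔP ≈ 36.4 kPa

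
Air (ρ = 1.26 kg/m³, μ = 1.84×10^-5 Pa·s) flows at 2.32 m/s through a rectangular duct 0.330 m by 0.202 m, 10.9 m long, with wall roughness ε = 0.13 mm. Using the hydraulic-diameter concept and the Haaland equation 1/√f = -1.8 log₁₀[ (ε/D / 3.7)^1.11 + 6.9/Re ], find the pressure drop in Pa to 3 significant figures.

ΔP ≈ 3.43 Pa

Hydraulic diameter D_h = 4A/P = 4·(0.33·0.202)/(2·(0.33+0.202)) = 0.2666/1.064 = 0.2506 m.
Re = ρVD_h/μ = 1.26·2.32·0.2506/1.84e-05 = 3.981e+04.
ε/D_h = 0.00013/0.2506 = 0.000519; Haaland gives 1/√f = -1.8 log₁₀[5.28e-05+0.000173] = 6.562, so f = 0.02322.
ΔP = f(L/D_h)(ρV²/2) = 0.02322·10.9/0.2506·3.391 = 3.425 Pa.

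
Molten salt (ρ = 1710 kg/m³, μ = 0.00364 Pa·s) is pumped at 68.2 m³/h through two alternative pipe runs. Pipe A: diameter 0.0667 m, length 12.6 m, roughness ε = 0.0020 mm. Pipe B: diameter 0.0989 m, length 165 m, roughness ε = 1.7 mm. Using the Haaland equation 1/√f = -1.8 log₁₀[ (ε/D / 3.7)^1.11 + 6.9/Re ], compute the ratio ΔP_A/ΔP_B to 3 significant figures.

ΔP_A/ΔP_B ≈ 0.191

Pipe A: V = Q/A = 0.01894/0.003494 = 5.422 m/s; Re = 1.699e+05; ε/D = 3e-05; Haaland → f = 0.01618; ΔP_A = f(L/D)(ρV²/2) = 7.68e+04 Pa.
Pipe B: V = Q/A = 0.01894/0.007682 = 2.466 m/s; Re = 1.146e+05; ε/D = 0.0172; Haaland → f = 0.04638; ΔP_B = f(L/D)(ρV²/2) = 4.024e+05 Pa.
ΔP_A/ΔP_B = 7.68e+04/4.024e+05 = 0.191.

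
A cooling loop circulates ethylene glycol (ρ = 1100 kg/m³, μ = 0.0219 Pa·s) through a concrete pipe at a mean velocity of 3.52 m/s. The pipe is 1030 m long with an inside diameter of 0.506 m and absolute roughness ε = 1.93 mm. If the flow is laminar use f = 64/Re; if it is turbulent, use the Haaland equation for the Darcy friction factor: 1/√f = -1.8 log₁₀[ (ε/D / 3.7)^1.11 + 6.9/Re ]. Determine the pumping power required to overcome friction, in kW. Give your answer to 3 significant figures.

P ≈ 287 kW

Reynolds number Re = ρVD/μ = 1100 · 3.52 · 0.506 / 0.0219 = 8.946e+04.
Re > 4000 → turbulent. Relative roughness ε/D = 0.00193/0.506 = 0.00381. Haaland: 1/√f = -1.8 log₁₀[(0.00381/3.7)^1.11 + 6.9/8.946e+04] = -1.8 log₁₀[0.000484 + 7.71e-05] = 5.852, so f = 0.0292.
Darcy-Weisbach: ΔP = f(L/D)(ρV²/2) = 0.0292·(1030/0.506)·(1100·3.52²/2) = 0.0292·2036·6815 = 4.051e+05 Pa.
Q = V·A = 3.52·0.2011 = 0.7078 m³/s.
Pumping power P = QΔP = 0.7078·4.051e+05 = 286700 W = 287 kW.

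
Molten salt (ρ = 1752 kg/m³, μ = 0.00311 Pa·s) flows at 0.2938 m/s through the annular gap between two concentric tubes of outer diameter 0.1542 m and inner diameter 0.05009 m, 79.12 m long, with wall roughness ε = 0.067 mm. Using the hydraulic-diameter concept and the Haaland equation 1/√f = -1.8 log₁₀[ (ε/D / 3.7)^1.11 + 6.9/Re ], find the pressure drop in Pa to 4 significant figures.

ΔP ≈ 1599 Pa

Hydraulic diameter D_h = 4A/P = D_o - D_i = 0.1542 - 0.05009 = 0.1041 m.
Re = ρVD_h/μ = 1752·0.2938·0.1041/0.00311 = 1.723e+04.
ε/D_h = 6.7e-05/0.1041 = 0.000644; Haaland gives 1/√f = -1.8 log₁₀[6.71e-05+0.0004] = 5.994, so f = 0.02783.
ΔP = f(L/D_h)(ρV²/2) = 0.02783·79.12/0.1041·75.61 = 1599 Pa.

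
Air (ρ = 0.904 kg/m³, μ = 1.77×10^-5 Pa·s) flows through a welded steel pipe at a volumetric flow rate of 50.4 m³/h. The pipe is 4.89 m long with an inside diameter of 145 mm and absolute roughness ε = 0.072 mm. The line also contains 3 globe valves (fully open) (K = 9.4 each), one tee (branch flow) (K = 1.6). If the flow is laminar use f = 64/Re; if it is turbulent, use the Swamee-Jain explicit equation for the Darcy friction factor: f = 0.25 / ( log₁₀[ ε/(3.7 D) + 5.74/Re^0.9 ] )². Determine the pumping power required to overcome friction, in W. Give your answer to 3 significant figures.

P ≈ 0.141 W

Q = 50.4 m³/h = 50.4/3600 = 0.014 m³/s.
Cross-sectional area A = πD²/4 = π(0.145)²/4 = 0.01651 m²; mean velocity V = Q/A = 0.014/0.01651 = 0.8478 m/s.
Reynolds number Re = ρVD/μ = 0.904 · 0.8478 · 0.145 / 1.77e-05 = 6279.
Re > 4000 → turbulent. Relative roughness ε/D = 7.2e-05/0.145 = 0.000497. Swamee-Jain: f = 0.25/(log₁₀[0.000497/3.7 + 5.74/6279^0.9])² = 0.25/(log₁₀[0.000134 + 0.00219])² = 0.25/(-2.633)² = 0.03605.
Total minor-loss coefficient ΣK = 3·9.4 + 1·1.6 = 29.8.
ΔP = [f·L/D + ΣK]·(ρV²/2) = [0.03605·4.89/0.145 + 29.8]·(0.904·0.8478²/2) = [1.216 + 29.8]·0.3249 = 10.08 Pa.
Pumping power P = QΔP = 0.014·10.08 = 0.1411 W = 0.141 W.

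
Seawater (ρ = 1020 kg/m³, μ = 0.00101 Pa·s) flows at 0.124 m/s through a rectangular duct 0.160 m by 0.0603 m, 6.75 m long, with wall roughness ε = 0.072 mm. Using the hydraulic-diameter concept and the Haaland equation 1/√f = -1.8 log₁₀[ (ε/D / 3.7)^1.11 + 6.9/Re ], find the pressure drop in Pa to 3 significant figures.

ΔP ≈ 18.9 Pa

Hydraulic diameter D_h = 4A/P = 4·(0.16·0.0603)/(2·(0.16+0.0603)) = 0.03859/0.4406 = 0.08759 m.
Re = ρVD_h/μ = 1020·0.124·0.08759/0.00101 = 1.097e+04.
ε/D_h = 7.2e-05/0.08759 = 0.000822; Haaland gives 1/√f = -1.8 log₁₀[8.81e-05+0.000629] = 5.66, so f = 0.03122.
ΔP = f(L/D_h)(ρV²/2) = 0.03122·6.75/0.08759·7.842 = 18.86 Pa.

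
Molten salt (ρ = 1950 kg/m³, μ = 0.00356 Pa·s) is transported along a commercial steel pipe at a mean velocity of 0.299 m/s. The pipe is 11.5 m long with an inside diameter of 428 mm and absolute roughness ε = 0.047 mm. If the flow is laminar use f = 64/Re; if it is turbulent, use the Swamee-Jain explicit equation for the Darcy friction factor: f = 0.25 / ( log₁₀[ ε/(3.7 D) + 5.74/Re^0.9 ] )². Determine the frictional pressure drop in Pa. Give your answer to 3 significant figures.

ΔP ≈ 46.4 Pa

Reynolds number Re = ρVD/μ = 1950 · 0.299 · 0.428 / 0.00356 = 7.01e+04.
Re > 4000 → turbulent. Relative roughness ε/D = 4.7e-05/0.428 = 0.00011. Swamee-Jain: f = 0.25/(log₁₀[0.00011/3.7 + 5.74/7.01e+04^0.9])² = 0.25/(log₁₀[2.97e-05 + 0.00025])² = 0.25/(-3.553)² = 0.0198.
Darcy-Weisbach: ΔP = f(L/D)(ρV²/2) = 0.0198·(11.5/0.428)·(1950·0.299²/2) = 0.0198·26.87·87.17 = 46.37 Pa.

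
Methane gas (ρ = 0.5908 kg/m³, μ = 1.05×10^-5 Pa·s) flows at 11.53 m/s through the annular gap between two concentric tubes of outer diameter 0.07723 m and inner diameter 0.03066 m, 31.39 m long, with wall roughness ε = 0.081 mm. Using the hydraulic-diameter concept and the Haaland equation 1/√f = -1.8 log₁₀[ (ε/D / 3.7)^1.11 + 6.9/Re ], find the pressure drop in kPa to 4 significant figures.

Hydraulic diameter D_h = 4A/P = D_o - D_i = 0.07723 - 0.03066 = 0.04657 m.
Re = ρVD_h/μ = 0.5908·11.53·0.04657/1.05e-05 = 3.021e+04.
ε/D_h = 8.1e-05/0.04657 = 0.00174; Haaland gives 1/√f = -1.8 log₁₀[0.000202+0.000228] = 6.058, so f = 0.02724.
ΔP = f(L/D_h)(ρV²/2) = 0.02724·31.39/0.04657·39.27 = 721.2 Pa.
ΔP = 0.7212 kPa.

ΔP ≈ 0.7212 kPa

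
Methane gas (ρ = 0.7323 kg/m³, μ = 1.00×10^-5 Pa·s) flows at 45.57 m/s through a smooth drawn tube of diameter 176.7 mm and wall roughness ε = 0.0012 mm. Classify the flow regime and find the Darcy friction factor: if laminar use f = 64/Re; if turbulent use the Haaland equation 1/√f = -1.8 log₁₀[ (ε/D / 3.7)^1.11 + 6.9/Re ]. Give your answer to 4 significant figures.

Re = ρVD/μ = 0.7323·45.57·0.1767/1e-05 = 5.897e+05.
Re > 4000 → turbulent. ε/D = 1.2e-06/0.1767 = 6.79e-06; Haaland: 1/√f = -1.8 log₁₀[4.29e-07 + 1.17e-05] = 8.849, so f = 0.01277.

f ≈ 0.01277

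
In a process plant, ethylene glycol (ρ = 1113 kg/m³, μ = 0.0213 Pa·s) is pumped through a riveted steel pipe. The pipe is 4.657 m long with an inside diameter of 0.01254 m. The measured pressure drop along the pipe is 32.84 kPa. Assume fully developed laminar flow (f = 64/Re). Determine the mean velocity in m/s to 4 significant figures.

V ≈ 1.627 m/s

For laminar flow, f = 64/Re with Re = ρVD/μ, so Darcy-Weisbach reduces to ΔP = 32μLV/D². Solving for V: V = ΔP·D²/(32μL) = 3.284e+04·(0.01254)²/(32·0.0213·4.657) = 1.627 m/s.
Check: Re = ρVD/μ = 1113·1.627·0.01254/0.0213 = 1066 < 2300, so the laminar assumption holds.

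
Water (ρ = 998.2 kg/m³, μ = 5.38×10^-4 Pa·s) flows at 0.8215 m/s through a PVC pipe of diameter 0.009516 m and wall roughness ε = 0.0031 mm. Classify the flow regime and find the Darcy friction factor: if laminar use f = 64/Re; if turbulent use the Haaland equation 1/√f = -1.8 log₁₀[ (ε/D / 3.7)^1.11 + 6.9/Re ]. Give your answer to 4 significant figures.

Re = ρVD/μ = 998.2·0.8215·0.009516/0.000538 = 1.45e+04.
Re > 4000 → turbulent. ε/D = 3.1e-06/0.009516 = 0.000326; Haaland: 1/√f = -1.8 log₁₀[3.15e-05 + 0.000476] = 5.931, so f = 0.02843.

f ≈ 0.02843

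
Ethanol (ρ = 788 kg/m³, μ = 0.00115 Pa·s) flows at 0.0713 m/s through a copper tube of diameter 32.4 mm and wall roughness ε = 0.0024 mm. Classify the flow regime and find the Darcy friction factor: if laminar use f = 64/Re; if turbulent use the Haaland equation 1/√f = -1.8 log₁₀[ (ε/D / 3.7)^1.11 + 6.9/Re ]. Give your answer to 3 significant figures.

f ≈ 0.0404

Re = ρVD/μ = 788·0.0713·0.0324/0.00115 = 1583.
Re < 2300 → laminar, so f = 64/Re = 0.04043 (roughness is irrelevant in laminar flow).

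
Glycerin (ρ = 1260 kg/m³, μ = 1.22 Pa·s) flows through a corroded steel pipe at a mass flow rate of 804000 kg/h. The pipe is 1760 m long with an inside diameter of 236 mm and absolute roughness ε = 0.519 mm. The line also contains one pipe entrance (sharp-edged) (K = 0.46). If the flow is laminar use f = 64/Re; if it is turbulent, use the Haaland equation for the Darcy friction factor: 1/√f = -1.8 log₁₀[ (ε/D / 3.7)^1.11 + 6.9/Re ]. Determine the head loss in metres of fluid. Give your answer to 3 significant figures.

ṁ = 804000 kg/h = 804000/3600 = 223.3 kg/s.
A = πD²/4 = π(0.236)²/4 = 0.04374 m²; mean velocity V = ṁ/(ρA) = 223.3/(1260 · 0.04374) = 4.052 m/s.
Reynolds number Re = ρVD/μ = 1260 · 4.052 · 0.236 / 1.22 = 987.6.
Re < 2300 → laminar flow, so f = 64/Re = 64/987.6 = 0.0648 (the turbulent correlation is not needed).
Total minor-loss coefficient ΣK = 1·0.46 = 0.46.
ΔP = [f·L/D + ΣK]·(ρV²/2) = [0.0648·1760/0.236 + 0.46]·(1260·4.052²/2) = [483.3 + 0.46]·1.034e+04 = 5.004e+06 Pa.
Head loss h_f = ΔP/(ρg) = 5.004e+06/(1260·9.81) = 405 m.

h_f ≈ 405 m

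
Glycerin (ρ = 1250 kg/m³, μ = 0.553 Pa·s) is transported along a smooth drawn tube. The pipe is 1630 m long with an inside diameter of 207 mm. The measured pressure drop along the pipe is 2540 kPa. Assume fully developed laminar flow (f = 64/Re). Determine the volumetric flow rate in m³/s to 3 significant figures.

Q ≈ 0.127 m³/s

For laminar flow, f = 64/Re with Re = ρVD/μ, so Darcy-Weisbach reduces to ΔP = 32μLV/D². Solving for V: V = ΔP·D²/(32μL) = 2.54e+06·(0.207)²/(32·0.553·1630) = 3.773 m/s.
Check: Re = ρVD/μ = 1250·3.773·0.207/0.553 = 1765 < 2300, so the laminar assumption holds.
Q = V·A = 3.773·(π/4·0.207²) = 0.127 m³/s = 0.127 m³/s.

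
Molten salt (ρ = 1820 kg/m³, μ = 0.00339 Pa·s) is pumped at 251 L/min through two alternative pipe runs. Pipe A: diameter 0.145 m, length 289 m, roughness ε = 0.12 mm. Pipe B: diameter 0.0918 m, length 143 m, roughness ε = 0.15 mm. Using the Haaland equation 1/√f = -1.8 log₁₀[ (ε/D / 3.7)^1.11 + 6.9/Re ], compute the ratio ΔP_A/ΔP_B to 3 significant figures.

Pipe A: V = Q/A = 0.004183/0.01651 = 0.2533 m/s; Re = 1.972e+04; ε/D = 0.000828; Haaland → f = 0.02737; ΔP_A = f(L/D)(ρV²/2) = 3186 Pa.
Pipe B: V = Q/A = 0.004183/0.006619 = 0.632 m/s; Re = 3.115e+04; ε/D = 0.00163; Haaland → f = 0.02691; ΔP_B = f(L/D)(ρV²/2) = 1.524e+04 Pa.
ΔP_A/ΔP_B = 3186/1.524e+04 = 0.209.

ΔP_A/ΔP_B ≈ 0.209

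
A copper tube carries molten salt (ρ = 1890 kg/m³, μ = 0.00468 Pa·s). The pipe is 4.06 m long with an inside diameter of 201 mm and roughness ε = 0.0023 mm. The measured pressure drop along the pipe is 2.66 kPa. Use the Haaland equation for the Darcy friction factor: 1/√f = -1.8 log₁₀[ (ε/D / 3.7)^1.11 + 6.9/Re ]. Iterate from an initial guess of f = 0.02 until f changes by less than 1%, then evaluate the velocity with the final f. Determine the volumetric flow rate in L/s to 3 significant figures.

Q ≈ 96.9 L/s

Rearranging Darcy-Weisbach: V = √(2·ΔP·D/(f·L·ρ)). With ε/D = 2.3e-06/0.201 = 1.14e-05, iterate starting from f = 0.02:
  f = 0.02 → V = √(2·2660·0.201/(0.02·4.06·1890)) = 2.64 m/s; Re = ρVD/μ = 2.143e+05; f → 0.01536
  f = 0.01536 → V = 3.012 m/s; Re = 2.445e+05; f → 0.01499
  f = 0.01499 → V = 3.049 m/s; Re = 2.475e+05; f → 0.01495
Converged (Δf/f < 1%). With the final f = 0.01495: V = √(2·2660·0.201/(0.01495·4.06·1890)) = 3.053 m/s.
Q = V·A = 3.053·(π/4·0.201²) = 0.09686 m³/s = 96.9 L/s.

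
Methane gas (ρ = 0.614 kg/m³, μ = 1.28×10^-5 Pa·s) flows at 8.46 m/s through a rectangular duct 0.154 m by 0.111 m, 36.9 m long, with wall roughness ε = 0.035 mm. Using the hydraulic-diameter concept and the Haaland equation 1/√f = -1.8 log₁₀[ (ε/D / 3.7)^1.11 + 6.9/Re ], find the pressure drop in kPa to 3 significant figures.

ΔP ≈ 0.134 kPa

Hydraulic diameter D_h = 4A/P = 4·(0.154·0.111)/(2·(0.154+0.111)) = 0.06838/0.53 = 0.129 m.
Re = ρVD_h/μ = 0.614·8.46·0.129/1.28e-05 = 5.235e+04.
ε/D_h = 3.5e-05/0.129 = 0.000271; Haaland gives 1/√f = -1.8 log₁₀[2.57e-05+0.000132] = 6.845, so f = 0.02134.
ΔP = f(L/D_h)(ρV²/2) = 0.02134·36.9/0.129·21.97 = 134.1 Pa.
ΔP = 0.134 kPa.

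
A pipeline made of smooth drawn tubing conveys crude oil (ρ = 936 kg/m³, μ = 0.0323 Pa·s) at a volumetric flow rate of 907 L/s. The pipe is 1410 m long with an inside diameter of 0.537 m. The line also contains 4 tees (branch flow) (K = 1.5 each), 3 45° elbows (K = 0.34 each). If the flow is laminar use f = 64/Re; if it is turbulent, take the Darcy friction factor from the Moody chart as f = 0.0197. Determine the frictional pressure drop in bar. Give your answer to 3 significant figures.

ΔP ≈ 4.41 bar

Q = 907 L/s = 907/1000 = 0.907 m³/s.
Cross-sectional area A = πD²/4 = π(0.537)²/4 = 0.2265 m²; mean velocity V = Q/A = 0.907/0.2265 = 4.005 m/s.
Reynolds number Re = ρVD/μ = 936 · 4.005 · 0.537 / 0.0323 = 6.232e+04.
Re > 4000 → turbulent; use the Moody-chart value f = 0.0197.
Total minor-loss coefficient ΣK = 4·1.5 + 3·0.34 = 7.02.
ΔP = [f·L/D + ΣK]·(ρV²/2) = [0.0197·1410/0.537 + 7.02]·(936·4.005²/2) = [51.73 + 7.02]·7506 = 4.409e+05 Pa.
ΔP = 4.409e+05 Pa = 4.41 bar.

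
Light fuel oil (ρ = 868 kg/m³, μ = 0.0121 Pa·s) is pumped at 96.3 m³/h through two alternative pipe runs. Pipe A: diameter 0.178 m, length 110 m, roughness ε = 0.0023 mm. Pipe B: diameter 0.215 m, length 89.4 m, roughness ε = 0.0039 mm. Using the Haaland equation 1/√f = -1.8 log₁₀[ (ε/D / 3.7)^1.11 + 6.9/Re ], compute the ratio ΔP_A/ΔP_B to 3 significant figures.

Pipe A: V = Q/A = 0.02675/0.02488 = 1.075 m/s; Re = 1.373e+04; ε/D = 1.29e-05; Haaland → f = 0.02838; ΔP_A = f(L/D)(ρV²/2) = 8795 Pa.
Pipe B: V = Q/A = 0.02675/0.03631 = 0.7368 m/s; Re = 1.136e+04; ε/D = 1.81e-05; Haaland → f = 0.02985; ΔP_B = f(L/D)(ρV²/2) = 2924 Pa.
ΔP_A/ΔP_B = 8795/2924 = 3.01.

ΔP_A/ΔP_B ≈ 3.01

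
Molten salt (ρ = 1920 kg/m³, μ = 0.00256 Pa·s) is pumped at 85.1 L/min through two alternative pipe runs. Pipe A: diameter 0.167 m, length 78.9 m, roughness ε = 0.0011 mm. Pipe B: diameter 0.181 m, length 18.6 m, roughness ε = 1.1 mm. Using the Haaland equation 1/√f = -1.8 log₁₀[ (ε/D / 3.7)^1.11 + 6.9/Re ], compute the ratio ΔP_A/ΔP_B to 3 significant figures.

ΔP_A/ΔP_B ≈ 5.13

Pipe A: V = Q/A = 0.001418/0.0219 = 0.06475 m/s; Re = 8110; ε/D = 6.59e-06; Haaland → f = 0.03275; ΔP_A = f(L/D)(ρV²/2) = 62.28 Pa.
Pipe B: V = Q/A = 0.001418/0.02573 = 0.05512 m/s; Re = 7483; ε/D = 0.00608; Haaland → f = 0.04049; ΔP_B = f(L/D)(ρV²/2) = 12.14 Pa.
ΔP_A/ΔP_B = 62.28/12.14 = 5.13.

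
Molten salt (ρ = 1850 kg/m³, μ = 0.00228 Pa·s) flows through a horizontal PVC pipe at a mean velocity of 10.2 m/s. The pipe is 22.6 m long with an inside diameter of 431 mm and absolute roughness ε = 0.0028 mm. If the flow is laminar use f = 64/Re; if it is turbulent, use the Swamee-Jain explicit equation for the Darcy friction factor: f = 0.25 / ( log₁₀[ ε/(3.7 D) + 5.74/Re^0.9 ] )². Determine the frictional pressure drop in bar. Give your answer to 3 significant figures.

Reynolds number Re = ρVD/μ = 1850 · 10.2 · 0.431 / 0.00228 = 3.567e+06.
Re > 4000 → turbulent. Relative roughness ε/D = 2.8e-06/0.431 = 6.5e-06. Swamee-Jain: f = 0.25/(log₁₀[6.5e-06/3.7 + 5.74/3.567e+06^0.9])² = 0.25/(log₁₀[1.76e-06 + 7.27e-06])² = 0.25/(-5.044)² = 0.009825.
Darcy-Weisbach: ΔP = f(L/D)(ρV²/2) = 0.009825·(22.6/0.431)·(1850·10.2²/2) = 0.009825·52.44·9.624e+04 = 4.958e+04 Pa.
ΔP = 4.958e+04 Pa = 0.496 bar.

ΔP ≈ 0.496 bar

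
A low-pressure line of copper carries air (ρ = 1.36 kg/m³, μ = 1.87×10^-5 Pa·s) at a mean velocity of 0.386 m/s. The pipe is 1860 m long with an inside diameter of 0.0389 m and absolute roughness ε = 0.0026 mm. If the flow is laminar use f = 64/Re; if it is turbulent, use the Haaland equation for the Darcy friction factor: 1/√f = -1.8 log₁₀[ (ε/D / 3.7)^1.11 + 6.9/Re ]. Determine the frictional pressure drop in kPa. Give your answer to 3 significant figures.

Reynolds number Re = ρVD/μ = 1.36 · 0.386 · 0.0389 / 1.87e-05 = 1092.
Re < 2300 → laminar flow, so f = 64/Re = 64/1092 = 0.05861 (the turbulent correlation is not needed).
Darcy-Weisbach: ΔP = f(L/D)(ρV²/2) = 0.05861·(1860/0.0389)·(1.36·0.386²/2) = 0.05861·4.781e+04·0.1013 = 283.9 Pa.
ΔP = 283.9 Pa = 0.284 kPa.

ΔP ≈ 0.284 kPa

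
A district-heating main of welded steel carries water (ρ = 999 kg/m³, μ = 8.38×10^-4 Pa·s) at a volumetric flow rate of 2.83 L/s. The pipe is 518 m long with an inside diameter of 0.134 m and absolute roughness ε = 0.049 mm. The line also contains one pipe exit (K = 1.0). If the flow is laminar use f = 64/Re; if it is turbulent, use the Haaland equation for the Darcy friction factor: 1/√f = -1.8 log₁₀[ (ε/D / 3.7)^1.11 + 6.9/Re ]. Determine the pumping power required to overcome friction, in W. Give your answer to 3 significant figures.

P ≈ 5.30 W

Q = 2.83 L/s = 2.83/1000 = 0.00283 m³/s.
Cross-sectional area A = πD²/4 = π(0.134)²/4 = 0.0141 m²; mean velocity V = Q/A = 0.00283/0.0141 = 0.2007 m/s.
Reynolds number Re = ρVD/μ = 999 · 0.2007 · 0.134 / 0.000838 = 3.206e+04.
Re > 4000 → turbulent. Relative roughness ε/D = 4.9e-05/0.134 = 0.000366. Haaland: 1/√f = -1.8 log₁₀[(0.000366/3.7)^1.11 + 6.9/3.206e+04] = -1.8 log₁₀[3.58e-05 + 0.000215] = 6.48, so f = 0.02381.
Total minor-loss coefficient ΣK = 1·1 = 1.
ΔP = [f·L/D + ΣK]·(ρV²/2) = [0.02381·518/0.134 + 1]·(999·0.2007²/2) = [92.05 + 1]·20.11 = 1872 Pa.
Pumping power P = QΔP = 0.00283·1872 = 5.297 W = 5.30 W.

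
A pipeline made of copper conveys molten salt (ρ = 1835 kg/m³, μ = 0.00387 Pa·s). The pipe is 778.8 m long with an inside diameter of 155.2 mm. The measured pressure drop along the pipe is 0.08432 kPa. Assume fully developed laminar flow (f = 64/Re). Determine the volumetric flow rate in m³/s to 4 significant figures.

Q ≈ 3.984×10^-4 m³/s

For laminar flow, f = 64/Re with Re = ρVD/μ, so Darcy-Weisbach reduces to ΔP = 32μLV/D². Solving for V: V = ΔP·D²/(32μL) = 84.32·(0.1552)²/(32·0.00387·778.8) = 0.02106 m/s.
Check: Re = ρVD/μ = 1835·0.02106·0.1552/0.00387 = 1550 < 2300, so the laminar assumption holds.
Q = V·A = 0.02106·(π/4·0.1552²) = 0.0003984 m³/s = 3.984×10^-4 m³/s.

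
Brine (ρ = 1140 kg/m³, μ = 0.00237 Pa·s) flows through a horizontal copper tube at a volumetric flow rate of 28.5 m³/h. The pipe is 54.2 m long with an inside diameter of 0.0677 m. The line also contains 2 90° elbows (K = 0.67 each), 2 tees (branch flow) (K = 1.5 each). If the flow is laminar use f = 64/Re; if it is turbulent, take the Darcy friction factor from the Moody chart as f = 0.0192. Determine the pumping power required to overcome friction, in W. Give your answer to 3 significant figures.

P ≈ 430 W

Q = 28.5 m³/h = 28.5/3600 = 0.007917 m³/s.
Cross-sectional area A = πD²/4 = π(0.0677)²/4 = 0.0036 m²; mean velocity V = Q/A = 0.007917/0.0036 = 2.199 m/s.
Reynolds number Re = ρVD/μ = 1140 · 2.199 · 0.0677 / 0.00237 = 7.162e+04.
Re > 4000 → turbulent; use the Moody-chart value f = 0.0192.
Total minor-loss coefficient ΣK = 2·0.67 + 2·1.5 = 4.34.
ΔP = [f·L/D + ΣK]·(ρV²/2) = [0.0192·54.2/0.0677 + 4.34]·(1140·2.199²/2) = [15.37 + 4.34]·2757 = 5.434e+04 Pa.
Pumping power P = QΔP = 0.007917·5.434e+04 = 430.2 W = 430 W.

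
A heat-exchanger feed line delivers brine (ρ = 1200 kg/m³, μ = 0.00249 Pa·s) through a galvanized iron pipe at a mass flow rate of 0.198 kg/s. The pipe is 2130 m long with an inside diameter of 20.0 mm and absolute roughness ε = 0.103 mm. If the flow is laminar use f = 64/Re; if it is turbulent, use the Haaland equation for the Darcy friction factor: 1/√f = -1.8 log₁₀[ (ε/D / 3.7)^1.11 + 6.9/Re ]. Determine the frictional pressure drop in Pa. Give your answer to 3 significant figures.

ΔP ≈ 751000 Pa

A = πD²/4 = π(0.02)²/4 = 0.0003142 m²; mean velocity V = ṁ/(ρA) = 0.198/(1200 · 0.0003142) = 0.5252 m/s.
Reynolds number Re = ρVD/μ = 1200 · 0.5252 · 0.02 / 0.00249 = 5062.
Re > 4000 → turbulent. Relative roughness ε/D = 0.000103/0.02 = 0.00515. Haaland: 1/√f = -1.8 log₁₀[(0.00515/3.7)^1.11 + 6.9/5062] = -1.8 log₁₀[0.000675 + 0.00136] = 4.843, so f = 0.04263.
Darcy-Weisbach: ΔP = f(L/D)(ρV²/2) = 0.04263·(2130/0.02)·(1200·0.5252²/2) = 0.04263·1.065e+05·165.5 = 7.514e+05 Pa.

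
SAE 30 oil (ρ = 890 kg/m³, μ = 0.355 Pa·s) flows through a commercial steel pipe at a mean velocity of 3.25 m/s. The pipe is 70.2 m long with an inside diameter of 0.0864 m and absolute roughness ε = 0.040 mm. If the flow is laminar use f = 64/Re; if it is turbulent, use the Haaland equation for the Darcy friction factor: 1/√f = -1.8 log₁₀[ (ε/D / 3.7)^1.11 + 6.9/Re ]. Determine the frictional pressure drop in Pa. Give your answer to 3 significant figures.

ΔP ≈ 347000 Pa

Reynolds number Re = ρVD/μ = 890 · 3.25 · 0.0864 / 0.355 = 704.
Re < 2300 → laminar flow, so f = 64/Re = 64/704 = 0.09091 (the turbulent correlation is not needed).
Darcy-Weisbach: ΔP = f(L/D)(ρV²/2) = 0.09091·(70.2/0.0864)·(890·3.25²/2) = 0.09091·812.5·4700 = 3.472e+05 Pa.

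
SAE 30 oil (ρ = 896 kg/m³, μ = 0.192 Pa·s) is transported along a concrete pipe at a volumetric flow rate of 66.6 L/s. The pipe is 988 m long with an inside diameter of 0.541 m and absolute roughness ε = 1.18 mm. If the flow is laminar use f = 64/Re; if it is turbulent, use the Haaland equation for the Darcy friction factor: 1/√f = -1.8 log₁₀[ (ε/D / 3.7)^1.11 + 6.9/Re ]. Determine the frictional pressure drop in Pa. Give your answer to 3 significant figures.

ΔP ≈ 6010 Pa

Q = 66.6 L/s = 66.6/1000 = 0.0666 m³/s.
Cross-sectional area A = πD²/4 = π(0.541)²/4 = 0.2299 m²; mean velocity V = Q/A = 0.0666/0.2299 = 0.2897 m/s.
Reynolds number Re = ρVD/μ = 896 · 0.2897 · 0.541 / 0.192 = 731.5.
Re < 2300 → laminar flow, so f = 64/Re = 64/731.5 = 0.0875 (the turbulent correlation is not needed).
Darcy-Weisbach: ΔP = f(L/D)(ρV²/2) = 0.0875·(988/0.541)·(896·0.2897²/2) = 0.0875·1826·37.61 = 6009 Pa.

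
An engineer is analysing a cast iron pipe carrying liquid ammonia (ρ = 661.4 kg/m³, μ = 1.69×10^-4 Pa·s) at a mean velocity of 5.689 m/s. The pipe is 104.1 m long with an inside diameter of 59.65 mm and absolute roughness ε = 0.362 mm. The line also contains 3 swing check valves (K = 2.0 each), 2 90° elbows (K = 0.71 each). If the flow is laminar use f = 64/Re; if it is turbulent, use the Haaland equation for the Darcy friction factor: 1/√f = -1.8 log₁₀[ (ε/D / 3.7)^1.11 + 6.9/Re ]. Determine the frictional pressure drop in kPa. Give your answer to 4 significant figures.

ΔP ≈ 683.7 kPa

Reynolds number Re = ρVD/μ = 661.4 · 5.689 · 0.05965 / 0.000169 = 1.328e+06.
Re > 4000 → turbulent. Relative roughness ε/D = 0.000362/0.05965 = 0.00607. Haaland: 1/√f = -1.8 log₁₀[(0.00607/3.7)^1.11 + 6.9/1.328e+06] = -1.8 log₁₀[0.00081 + 5.2e-06] = 5.56, so f = 0.03235.
Total minor-loss coefficient ΣK = 3·2 + 2·0.71 = 7.42.
ΔP = [f·L/D + ΣK]·(ρV²/2) = [0.03235·104.1/0.05965 + 7.42]·(661.4·5.689²/2) = [56.46 + 7.42]·1.07e+04 = 6.837e+05 Pa.
ΔP = 6.837e+05 Pa = 683.7 kPa.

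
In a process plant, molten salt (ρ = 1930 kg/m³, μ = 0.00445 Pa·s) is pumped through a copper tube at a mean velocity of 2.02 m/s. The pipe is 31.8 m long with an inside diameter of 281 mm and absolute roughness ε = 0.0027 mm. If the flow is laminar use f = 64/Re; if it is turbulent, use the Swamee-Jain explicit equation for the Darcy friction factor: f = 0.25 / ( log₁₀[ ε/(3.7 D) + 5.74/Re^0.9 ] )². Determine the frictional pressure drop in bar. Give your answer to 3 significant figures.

Reynolds number Re = ρVD/μ = 1930 · 2.02 · 0.281 / 0.00445 = 2.462e+05.
Re > 4000 → turbulent. Relative roughness ε/D = 2.7e-06/0.281 = 9.61e-06. Swamee-Jain: f = 0.25/(log₁₀[9.61e-06/3.7 + 5.74/2.462e+05^0.9])² = 0.25/(log₁₀[2.6e-06 + 8.07e-05])² = 0.25/(-4.079)² = 0.01502.
Darcy-Weisbach: ΔP = f(L/D)(ρV²/2) = 0.01502·(31.8/0.281)·(1930·2.02²/2) = 0.01502·113.2·3938 = 6694 Pa.
ΔP = 6694 Pa = 0.0669 bar.

ΔP ≈ 0.0669 bar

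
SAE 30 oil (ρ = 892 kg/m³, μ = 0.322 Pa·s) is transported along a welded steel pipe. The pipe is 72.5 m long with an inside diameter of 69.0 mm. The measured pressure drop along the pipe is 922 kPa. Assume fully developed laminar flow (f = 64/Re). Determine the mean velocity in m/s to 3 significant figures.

V ≈ 5.88 m/s

For laminar flow, f = 64/Re with Re = ρVD/μ, so Darcy-Weisbach reduces to ΔP = 32μLV/D². Solving for V: V = ΔP·D²/(32μL) = 9.22e+05·(0.069)²/(32·0.322·72.5) = 5.876 m/s.
Check: Re = ρVD/μ = 892·5.876·0.069/0.322 = 1123 < 2300, so the laminar assumption holds.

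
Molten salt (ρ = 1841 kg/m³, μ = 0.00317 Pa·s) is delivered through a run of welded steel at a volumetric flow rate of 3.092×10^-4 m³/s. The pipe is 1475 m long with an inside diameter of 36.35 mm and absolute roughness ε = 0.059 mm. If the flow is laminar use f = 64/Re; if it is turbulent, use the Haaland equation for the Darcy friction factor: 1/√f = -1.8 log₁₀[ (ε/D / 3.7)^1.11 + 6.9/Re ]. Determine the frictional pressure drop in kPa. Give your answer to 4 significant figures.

ΔP ≈ 122.4 kPa

Cross-sectional area A = πD²/4 = π(0.03635)²/4 = 0.001038 m²; mean velocity V = Q/A = 0.0003092/0.001038 = 0.2979 m/s.
Reynolds number Re = ρVD/μ = 1841 · 0.2979 · 0.03635 / 0.00317 = 6290.
Re > 4000 → turbulent. Relative roughness ε/D = 5.9e-05/0.03635 = 0.00162. Haaland: 1/√f = -1.8 log₁₀[(0.00162/3.7)^1.11 + 6.9/6290] = -1.8 log₁₀[0.000187 + 0.0011] = 5.204, so f = 0.03692.
Darcy-Weisbach: ΔP = f(L/D)(ρV²/2) = 0.03692·(1475/0.03635)·(1841·0.2979²/2) = 0.03692·4.058e+04·81.72 = 1.224e+05 Pa.
ΔP = 1.224e+05 Pa = 122.4 kPa.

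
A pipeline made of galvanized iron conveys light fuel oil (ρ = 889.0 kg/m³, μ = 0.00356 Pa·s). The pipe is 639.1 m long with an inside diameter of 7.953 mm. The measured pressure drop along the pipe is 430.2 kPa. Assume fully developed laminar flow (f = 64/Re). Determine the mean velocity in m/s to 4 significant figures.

For laminar flow, f = 64/Re with Re = ρVD/μ, so Darcy-Weisbach reduces to ΔP = 32μLV/D². Solving for V: V = ΔP·D²/(32μL) = 4.302e+05·(0.007953)²/(32·0.00356·639.1) = 0.3737 m/s.
Check: Re = ρVD/μ = 889·0.3737·0.007953/0.00356 = 742.2 < 2300, so the laminar assumption holds.

V ≈ 0.3737 m/s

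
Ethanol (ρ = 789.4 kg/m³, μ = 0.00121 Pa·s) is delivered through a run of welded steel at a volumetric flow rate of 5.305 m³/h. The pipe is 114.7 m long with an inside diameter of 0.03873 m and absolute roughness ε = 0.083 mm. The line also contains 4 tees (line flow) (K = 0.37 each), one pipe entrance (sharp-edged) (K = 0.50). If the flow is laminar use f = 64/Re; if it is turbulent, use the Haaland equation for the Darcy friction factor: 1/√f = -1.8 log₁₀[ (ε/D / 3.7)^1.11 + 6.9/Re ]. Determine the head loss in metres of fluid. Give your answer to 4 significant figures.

h_f ≈ 6.752 m

Q = 5.305 m³/h = 5.305/3600 = 0.001474 m³/s.
Cross-sectional area A = πD²/4 = π(0.03873)²/4 = 0.001178 m²; mean velocity V = Q/A = 0.001474/0.001178 = 1.251 m/s.
Reynolds number Re = ρVD/μ = 789.4 · 1.251 · 0.03873 / 0.00121 = 3.161e+04.
Re > 4000 → turbulent. Relative roughness ε/D = 8.3e-05/0.03873 = 0.00214. Haaland: 1/√f = -1.8 log₁₀[(0.00214/3.7)^1.11 + 6.9/3.161e+04] = -1.8 log₁₀[0.000255 + 0.000218] = 5.985, so f = 0.02792.
Total minor-loss coefficient ΣK = 4·0.37 + 1·0.5 = 1.98.
ΔP = [f·L/D + ΣK]·(ρV²/2) = [0.02792·114.7/0.03873 + 1.98]·(789.4·1.251²/2) = [82.69 + 1.98]·617.5 = 5.229e+04 Pa.
Head loss h_f = ΔP/(ρg) = 5.229e+04/(789.4·9.81) = 6.752 m.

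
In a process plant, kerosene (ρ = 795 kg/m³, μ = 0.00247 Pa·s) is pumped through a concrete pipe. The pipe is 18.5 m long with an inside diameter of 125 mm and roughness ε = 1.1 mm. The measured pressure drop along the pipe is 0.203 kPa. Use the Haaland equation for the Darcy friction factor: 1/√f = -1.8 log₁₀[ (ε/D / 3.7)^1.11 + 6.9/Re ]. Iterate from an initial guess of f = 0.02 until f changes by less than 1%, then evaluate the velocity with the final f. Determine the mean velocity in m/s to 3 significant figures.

Rearranging Darcy-Weisbach: V = √(2·ΔP·D/(f·L·ρ)). With ε/D = 0.0011/0.125 = 0.0088, iterate starting from f = 0.02:
  f = 0.02 → V = √(2·203·0.125/(0.02·18.5·795)) = 0.4154 m/s; Re = ρVD/μ = 1.671e+04; f → 0.03976
  f = 0.03976 → V = 0.2946 m/s; Re = 1.185e+04; f → 0.04101
  f = 0.04101 → V = 0.2901 m/s; Re = 1.167e+04; f → 0.04108
Converged (Δf/f < 1%). With the final f = 0.04108: V = √(2·203·0.125/(0.04108·18.5·795)) = 0.2898 m/s.

V ≈ 0.290 m/s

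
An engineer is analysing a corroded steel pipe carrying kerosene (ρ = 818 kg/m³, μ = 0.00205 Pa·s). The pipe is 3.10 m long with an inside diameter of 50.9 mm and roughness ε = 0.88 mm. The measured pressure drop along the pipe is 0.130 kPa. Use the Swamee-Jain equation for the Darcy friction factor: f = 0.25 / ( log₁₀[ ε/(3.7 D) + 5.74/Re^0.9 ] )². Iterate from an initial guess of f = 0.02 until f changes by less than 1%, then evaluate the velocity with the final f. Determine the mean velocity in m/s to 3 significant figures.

V ≈ 0.313 m/s

Rearranging Darcy-Weisbach: V = √(2·ΔP·D/(f·L·ρ)). With ε/D = 0.00088/0.0509 = 0.0173, iterate starting from f = 0.02:
  f = 0.02 → V = √(2·130·0.0509/(0.02·3.1·818)) = 0.5108 m/s; Re = ρVD/μ = 1.038e+04; f → 0.05086
  f = 0.05086 → V = 0.3203 m/s; Re = 6506; f → 0.0532
  f = 0.0532 → V = 0.3132 m/s; Re = 6361; f → 0.05334
Converged (Δf/f < 1%). With the final f = 0.05334: V = √(2·130·0.0509/(0.05334·3.1·818)) = 0.3128 m/s.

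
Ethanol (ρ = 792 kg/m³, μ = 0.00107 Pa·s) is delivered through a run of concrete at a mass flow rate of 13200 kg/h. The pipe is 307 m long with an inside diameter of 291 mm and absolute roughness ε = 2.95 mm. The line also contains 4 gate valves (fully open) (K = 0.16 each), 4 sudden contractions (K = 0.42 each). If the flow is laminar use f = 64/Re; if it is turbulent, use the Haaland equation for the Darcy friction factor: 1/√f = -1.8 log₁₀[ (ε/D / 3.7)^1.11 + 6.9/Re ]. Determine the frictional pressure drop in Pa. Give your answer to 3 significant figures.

ΔP ≈ 88.7 Pa

ṁ = 13200 kg/h = 13200/3600 = 3.667 kg/s.
A = πD²/4 = π(0.291)²/4 = 0.06651 m²; mean velocity V = ṁ/(ρA) = 3.667/(792 · 0.06651) = 0.06961 m/s.
Reynolds number Re = ρVD/μ = 792 · 0.06961 · 0.291 / 0.00107 = 1.499e+04.
Re > 4000 → turbulent. Relative roughness ε/D = 0.00295/0.291 = 0.0101. Haaland: 1/√f = -1.8 log₁₀[(0.0101/3.7)^1.11 + 6.9/1.499e+04] = -1.8 log₁₀[0.00143 + 0.00046] = 4.902, so f = 0.04162.
Total minor-loss coefficient ΣK = 4·0.16 + 4·0.42 = 2.32.
ΔP = [f·L/D + ΣK]·(ρV²/2) = [0.04162·307/0.291 + 2.32]·(792·0.06961²/2) = [43.91 + 2.32]·1.919 = 88.71 Pa.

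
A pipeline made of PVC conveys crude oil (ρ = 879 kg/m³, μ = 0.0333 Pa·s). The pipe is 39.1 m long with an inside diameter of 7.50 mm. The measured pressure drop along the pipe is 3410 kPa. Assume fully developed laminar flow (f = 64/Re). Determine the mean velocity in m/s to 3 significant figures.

For laminar flow, f = 64/Re with Re = ρVD/μ, so Darcy-Weisbach reduces to ΔP = 32μLV/D². Solving for V: V = ΔP·D²/(32μL) = 3.41e+06·(0.0075)²/(32·0.0333·39.1) = 4.604 m/s.
Check: Re = ρVD/μ = 879·4.604·0.0075/0.0333 = 911.4 < 2300, so the laminar assumption holds.

V ≈ 4.60 m/s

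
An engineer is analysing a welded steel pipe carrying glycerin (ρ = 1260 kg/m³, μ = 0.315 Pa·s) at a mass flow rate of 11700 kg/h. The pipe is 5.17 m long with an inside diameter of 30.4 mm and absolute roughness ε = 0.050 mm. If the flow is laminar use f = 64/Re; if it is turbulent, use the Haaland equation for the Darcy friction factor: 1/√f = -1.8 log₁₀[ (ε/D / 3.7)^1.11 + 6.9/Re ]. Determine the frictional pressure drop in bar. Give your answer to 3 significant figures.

ṁ = 11700 kg/h = 11700/3600 = 3.25 kg/s.
A = πD²/4 = π(0.0304)²/4 = 0.0007258 m²; mean velocity V = ṁ/(ρA) = 3.25/(1260 · 0.0007258) = 3.554 m/s.
Reynolds number Re = ρVD/μ = 1260 · 3.554 · 0.0304 / 0.315 = 432.1.
Re < 2300 → laminar flow, so f = 64/Re = 64/432.1 = 0.1481 (the turbulent correlation is not needed).
Darcy-Weisbach: ΔP = f(L/D)(ρV²/2) = 0.1481·(5.17/0.0304)·(1260·3.554²/2) = 0.1481·170.1·7956 = 2.004e+05 Pa.
ΔP = 2.004e+05 Pa = 2.00 bar.

ΔP ≈ 2.00 bar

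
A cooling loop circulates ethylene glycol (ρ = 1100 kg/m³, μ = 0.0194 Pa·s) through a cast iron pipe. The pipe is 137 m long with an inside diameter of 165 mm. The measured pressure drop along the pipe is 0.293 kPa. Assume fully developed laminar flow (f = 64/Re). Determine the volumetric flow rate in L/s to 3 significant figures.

For laminar flow, f = 64/Re with Re = ρVD/μ, so Darcy-Weisbach reduces to ΔP = 32μLV/D². Solving for V: V = ΔP·D²/(32μL) = 293·(0.165)²/(32·0.0194·137) = 0.09379 m/s.
Check: Re = ρVD/μ = 1100·0.09379·0.165/0.0194 = 877.5 < 2300, so the laminar assumption holds.
Q = V·A = 0.09379·(π/4·0.165²) = 0.002005 m³/s = 2.01 L/s.

Q ≈ 2.01 L/s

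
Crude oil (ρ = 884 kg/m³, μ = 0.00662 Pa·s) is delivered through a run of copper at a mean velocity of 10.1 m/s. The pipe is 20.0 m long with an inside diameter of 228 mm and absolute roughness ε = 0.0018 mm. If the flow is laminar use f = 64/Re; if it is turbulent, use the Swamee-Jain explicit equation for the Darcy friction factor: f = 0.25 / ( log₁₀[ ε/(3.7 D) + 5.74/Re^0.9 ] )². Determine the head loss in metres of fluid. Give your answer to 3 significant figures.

Reynolds number Re = ρVD/μ = 884 · 10.1 · 0.228 / 0.00662 = 3.075e+05.
Re > 4000 → turbulent. Relative roughness ε/D = 1.8e-06/0.228 = 7.89e-06. Swamee-Jain: f = 0.25/(log₁₀[7.89e-06/3.7 + 5.74/3.075e+05^0.9])² = 0.25/(log₁₀[2.13e-06 + 6.6e-05])² = 0.25/(-4.166)² = 0.0144.
Darcy-Weisbach: ΔP = f(L/D)(ρV²/2) = 0.0144·(20/0.228)·(884·10.1²/2) = 0.0144·87.72·4.509e+04 = 5.696e+04 Pa.
Head loss h_f = ΔP/(ρg) = 5.696e+04/(884·9.81) = 6.57 m.

h_f ≈ 6.57 m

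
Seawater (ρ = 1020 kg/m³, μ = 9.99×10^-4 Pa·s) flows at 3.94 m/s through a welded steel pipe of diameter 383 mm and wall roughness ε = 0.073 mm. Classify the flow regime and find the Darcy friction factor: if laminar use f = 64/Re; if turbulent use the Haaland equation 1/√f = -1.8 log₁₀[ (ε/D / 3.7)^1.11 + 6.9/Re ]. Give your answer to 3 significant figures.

f ≈ 0.0142

Re = ρVD/μ = 1020·3.94·0.383/0.000999 = 1.541e+06.
Re > 4000 → turbulent. ε/D = 7.3e-05/0.383 = 0.000191; Haaland: 1/√f = -1.8 log₁₀[1.74e-05 + 4.48e-06] = 8.388, so f = 0.01421.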